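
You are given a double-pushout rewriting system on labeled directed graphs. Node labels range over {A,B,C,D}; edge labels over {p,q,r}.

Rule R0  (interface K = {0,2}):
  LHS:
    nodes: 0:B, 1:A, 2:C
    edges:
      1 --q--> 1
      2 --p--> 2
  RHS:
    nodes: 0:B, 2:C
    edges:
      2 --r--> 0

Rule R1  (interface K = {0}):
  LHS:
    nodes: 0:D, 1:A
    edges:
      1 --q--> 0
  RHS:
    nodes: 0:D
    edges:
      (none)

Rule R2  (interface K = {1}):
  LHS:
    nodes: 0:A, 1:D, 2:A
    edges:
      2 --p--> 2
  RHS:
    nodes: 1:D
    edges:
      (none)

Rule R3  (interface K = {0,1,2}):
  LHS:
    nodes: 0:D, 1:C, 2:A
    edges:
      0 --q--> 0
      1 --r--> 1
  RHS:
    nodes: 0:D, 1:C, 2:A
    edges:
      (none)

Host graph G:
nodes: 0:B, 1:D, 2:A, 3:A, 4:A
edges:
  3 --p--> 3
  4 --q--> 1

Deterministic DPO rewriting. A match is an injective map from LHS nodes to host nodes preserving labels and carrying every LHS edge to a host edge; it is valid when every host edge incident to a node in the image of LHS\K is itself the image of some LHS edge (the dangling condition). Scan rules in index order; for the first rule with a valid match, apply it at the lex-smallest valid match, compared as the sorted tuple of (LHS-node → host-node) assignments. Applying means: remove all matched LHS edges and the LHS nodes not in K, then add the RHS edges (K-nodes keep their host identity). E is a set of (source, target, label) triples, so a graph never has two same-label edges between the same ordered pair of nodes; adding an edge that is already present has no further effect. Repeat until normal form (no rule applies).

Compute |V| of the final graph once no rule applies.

start.  V:5 E:2  edges: 3-p->3 4-q->1
1. fire R1 via {0↦1, 1↦4}  →  V:4 E:1  edges: 3-p->3
2. fire R2 via {0↦2, 1↦1, 2↦3}  →  V:2 E:0  edges: ∅
halt: no rule applies after step 2
NF nodes: {0:B, 1:D}

Answer: 2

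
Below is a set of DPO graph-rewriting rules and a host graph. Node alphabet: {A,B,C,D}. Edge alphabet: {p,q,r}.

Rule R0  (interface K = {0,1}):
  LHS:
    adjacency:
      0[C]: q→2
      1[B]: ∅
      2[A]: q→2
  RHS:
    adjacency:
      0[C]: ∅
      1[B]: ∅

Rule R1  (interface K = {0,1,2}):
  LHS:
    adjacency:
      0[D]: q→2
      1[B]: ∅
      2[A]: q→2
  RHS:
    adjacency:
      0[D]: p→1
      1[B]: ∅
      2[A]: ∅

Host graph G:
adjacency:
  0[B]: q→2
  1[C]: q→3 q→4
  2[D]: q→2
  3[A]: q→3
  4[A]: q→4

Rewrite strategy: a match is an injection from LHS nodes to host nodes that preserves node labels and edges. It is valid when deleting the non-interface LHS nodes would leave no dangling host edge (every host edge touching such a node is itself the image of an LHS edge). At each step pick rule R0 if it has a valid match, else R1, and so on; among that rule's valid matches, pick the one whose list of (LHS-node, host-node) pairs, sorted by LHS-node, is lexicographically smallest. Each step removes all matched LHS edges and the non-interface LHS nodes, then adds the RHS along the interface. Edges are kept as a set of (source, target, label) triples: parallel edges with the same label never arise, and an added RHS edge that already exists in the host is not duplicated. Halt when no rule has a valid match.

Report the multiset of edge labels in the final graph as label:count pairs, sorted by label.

start.  V:5 E:6  edges: 0-q->2 1-q->3 1-q->4 2-q->2 3-q->3 4-q->4
1. fire R0 via {0↦1, 1↦0, 2↦3}  →  V:4 E:4  edges: 0-q->2 1-q->4 2-q->2 4-q->4
2. fire R0 via {0↦1, 1↦0, 2↦4}  →  V:3 E:2  edges: 0-q->2 2-q->2
normal form: no rule applies after step 2
NF edges: [(0, 2, 'q'), (2, 2, 'q')]

Answer: q:2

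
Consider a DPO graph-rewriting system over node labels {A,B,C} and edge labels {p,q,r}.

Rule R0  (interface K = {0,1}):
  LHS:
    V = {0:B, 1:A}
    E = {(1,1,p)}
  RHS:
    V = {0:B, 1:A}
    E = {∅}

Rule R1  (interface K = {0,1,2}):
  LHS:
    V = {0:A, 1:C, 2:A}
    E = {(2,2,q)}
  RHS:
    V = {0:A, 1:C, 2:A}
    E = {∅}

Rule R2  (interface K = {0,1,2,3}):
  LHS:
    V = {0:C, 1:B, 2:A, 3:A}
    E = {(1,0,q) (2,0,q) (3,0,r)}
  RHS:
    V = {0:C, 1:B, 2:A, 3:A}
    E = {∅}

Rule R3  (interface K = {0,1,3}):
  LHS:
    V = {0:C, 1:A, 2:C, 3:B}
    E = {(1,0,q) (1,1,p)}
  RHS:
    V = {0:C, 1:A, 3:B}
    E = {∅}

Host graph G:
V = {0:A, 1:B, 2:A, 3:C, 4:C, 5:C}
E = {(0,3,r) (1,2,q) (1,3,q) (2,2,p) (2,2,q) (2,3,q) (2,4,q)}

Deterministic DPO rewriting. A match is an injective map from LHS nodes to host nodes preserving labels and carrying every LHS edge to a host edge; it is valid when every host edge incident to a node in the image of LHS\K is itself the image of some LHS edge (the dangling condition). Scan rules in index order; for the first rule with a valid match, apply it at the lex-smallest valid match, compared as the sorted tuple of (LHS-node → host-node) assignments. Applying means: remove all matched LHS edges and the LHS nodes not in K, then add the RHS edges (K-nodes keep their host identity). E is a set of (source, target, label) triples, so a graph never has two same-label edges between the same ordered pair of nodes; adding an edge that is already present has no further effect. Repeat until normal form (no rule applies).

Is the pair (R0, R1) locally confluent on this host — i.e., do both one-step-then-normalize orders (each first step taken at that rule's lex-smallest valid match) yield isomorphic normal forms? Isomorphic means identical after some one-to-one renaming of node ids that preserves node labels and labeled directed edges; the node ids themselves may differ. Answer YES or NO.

Answer: YES

Derivation:
branch R0-first: apply at {0↦1, 1↦2} → |E|=6, then 2 more step(s) → NF |V|=6 |E|=2 V={0:A, 1:B, 2:A, 3:C, 4:C, 5:C} E=1-q->2 2-q->4
branch R1-first: apply at {0↦0, 1↦3, 2↦2} → |E|=6, then 2 more step(s) → NF |V|=6 |E|=2 V={0:A, 1:B, 2:A, 3:C, 4:C, 5:C} E=1-q->2 2-q->4
graphs isomorphic (equal up to label-preserving node renaming)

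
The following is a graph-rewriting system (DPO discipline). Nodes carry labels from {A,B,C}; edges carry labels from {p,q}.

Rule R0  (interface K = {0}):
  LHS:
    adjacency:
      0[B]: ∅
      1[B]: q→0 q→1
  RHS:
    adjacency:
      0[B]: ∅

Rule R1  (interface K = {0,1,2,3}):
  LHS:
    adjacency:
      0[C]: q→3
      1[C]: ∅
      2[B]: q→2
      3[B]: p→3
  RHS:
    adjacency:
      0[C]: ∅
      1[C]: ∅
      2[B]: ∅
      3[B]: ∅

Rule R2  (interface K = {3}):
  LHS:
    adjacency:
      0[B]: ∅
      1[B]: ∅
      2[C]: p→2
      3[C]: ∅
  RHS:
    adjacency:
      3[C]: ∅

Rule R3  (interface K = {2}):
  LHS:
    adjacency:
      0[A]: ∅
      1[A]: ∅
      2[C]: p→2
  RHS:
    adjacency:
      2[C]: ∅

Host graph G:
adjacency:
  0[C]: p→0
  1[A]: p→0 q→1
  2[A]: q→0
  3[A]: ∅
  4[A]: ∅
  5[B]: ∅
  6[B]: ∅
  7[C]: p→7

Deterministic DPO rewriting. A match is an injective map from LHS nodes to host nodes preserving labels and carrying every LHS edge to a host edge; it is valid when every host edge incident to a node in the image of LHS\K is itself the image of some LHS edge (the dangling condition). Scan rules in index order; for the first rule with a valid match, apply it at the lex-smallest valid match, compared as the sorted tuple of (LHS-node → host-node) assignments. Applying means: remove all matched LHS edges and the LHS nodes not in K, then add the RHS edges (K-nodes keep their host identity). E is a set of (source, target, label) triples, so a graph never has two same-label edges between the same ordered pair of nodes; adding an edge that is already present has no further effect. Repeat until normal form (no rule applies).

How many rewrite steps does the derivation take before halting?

[0] host  ⇒  8 nodes, 5 edges  {0-p->0 1-p->0 1-q->1 2-q->0 7-p->7}
[1] R2 @ {0↦5, 1↦6, 2↦7, 3↦0}  ⇒  5 nodes, 4 edges  {0-p->0 1-p->0 1-q->1 2-q->0}
[2] R3 @ {0↦3, 1↦4, 2↦0}  ⇒  3 nodes, 3 edges  {1-p->0 1-q->1 2-q->0}
halt: no rule applies after step 2

Answer: 2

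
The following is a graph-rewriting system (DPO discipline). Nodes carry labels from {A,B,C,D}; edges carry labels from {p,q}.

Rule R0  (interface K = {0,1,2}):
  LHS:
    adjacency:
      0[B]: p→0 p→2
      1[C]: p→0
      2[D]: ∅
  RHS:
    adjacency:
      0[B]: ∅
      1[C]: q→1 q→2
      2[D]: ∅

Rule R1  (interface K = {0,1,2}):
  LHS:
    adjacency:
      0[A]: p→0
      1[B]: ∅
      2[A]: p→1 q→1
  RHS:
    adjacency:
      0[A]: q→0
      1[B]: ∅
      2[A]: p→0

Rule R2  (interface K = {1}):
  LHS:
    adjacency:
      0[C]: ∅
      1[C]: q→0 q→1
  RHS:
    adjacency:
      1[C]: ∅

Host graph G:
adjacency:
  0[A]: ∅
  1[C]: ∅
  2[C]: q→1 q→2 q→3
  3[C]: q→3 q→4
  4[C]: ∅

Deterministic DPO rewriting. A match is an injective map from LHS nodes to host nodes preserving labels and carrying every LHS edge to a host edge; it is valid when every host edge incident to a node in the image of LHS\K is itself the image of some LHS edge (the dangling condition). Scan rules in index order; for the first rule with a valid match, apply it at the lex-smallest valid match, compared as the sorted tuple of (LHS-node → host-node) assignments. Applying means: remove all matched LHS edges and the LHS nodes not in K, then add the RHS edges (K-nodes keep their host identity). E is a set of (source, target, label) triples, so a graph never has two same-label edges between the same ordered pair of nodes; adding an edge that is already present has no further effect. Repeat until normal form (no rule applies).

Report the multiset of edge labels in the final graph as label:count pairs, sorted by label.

Answer: q:1

Steps:
start.  V:5 E:5  edges: 2-q->1 2-q->2 2-q->3 3-q->3 3-q->4
1. fire R2 via {0↦1, 1↦2}  →  V:4 E:3  edges: 2-q->3 3-q->3 3-q->4
2. fire R2 via {0↦4, 1↦3}  →  V:3 E:1  edges: 2-q->3
normal form: no rule applies after step 2
NF edges: [(2, 3, 'q')]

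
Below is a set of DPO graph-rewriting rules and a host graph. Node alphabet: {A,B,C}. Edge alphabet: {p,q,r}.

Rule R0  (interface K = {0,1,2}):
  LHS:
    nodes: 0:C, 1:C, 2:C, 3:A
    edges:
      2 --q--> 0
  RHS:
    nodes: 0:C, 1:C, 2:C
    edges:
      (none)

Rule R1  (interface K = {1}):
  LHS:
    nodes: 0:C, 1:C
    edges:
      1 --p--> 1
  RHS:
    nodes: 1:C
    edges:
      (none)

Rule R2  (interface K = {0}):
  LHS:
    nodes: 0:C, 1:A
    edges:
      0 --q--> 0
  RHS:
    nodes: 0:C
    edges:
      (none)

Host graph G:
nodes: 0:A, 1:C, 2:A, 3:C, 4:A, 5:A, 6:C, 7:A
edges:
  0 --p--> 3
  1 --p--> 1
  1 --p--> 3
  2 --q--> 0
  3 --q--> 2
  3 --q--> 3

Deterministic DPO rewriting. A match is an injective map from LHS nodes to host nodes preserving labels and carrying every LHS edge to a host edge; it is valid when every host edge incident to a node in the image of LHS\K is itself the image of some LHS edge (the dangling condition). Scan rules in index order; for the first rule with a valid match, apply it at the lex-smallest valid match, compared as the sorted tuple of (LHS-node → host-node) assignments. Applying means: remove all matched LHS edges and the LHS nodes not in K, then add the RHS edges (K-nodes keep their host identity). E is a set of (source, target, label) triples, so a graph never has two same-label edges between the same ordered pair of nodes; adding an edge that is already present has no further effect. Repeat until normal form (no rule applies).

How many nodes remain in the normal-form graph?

Answer: 6

Derivation:
start.  V:8 E:6  edges: 0-p->3 1-p->1 1-p->3 2-q->0 3-q->2 3-q->3
1. fire R1 via {0↦6, 1↦1}  →  V:7 E:5  edges: 0-p->3 1-p->3 2-q->0 3-q->2 3-q->3
2. fire R2 via {0↦3, 1↦4}  →  V:6 E:4  edges: 0-p->3 1-p->3 2-q->0 3-q->2
final graph: no rule applies after step 2
NF nodes: {0:A, 1:C, 2:A, 3:C, 5:A, 7:A}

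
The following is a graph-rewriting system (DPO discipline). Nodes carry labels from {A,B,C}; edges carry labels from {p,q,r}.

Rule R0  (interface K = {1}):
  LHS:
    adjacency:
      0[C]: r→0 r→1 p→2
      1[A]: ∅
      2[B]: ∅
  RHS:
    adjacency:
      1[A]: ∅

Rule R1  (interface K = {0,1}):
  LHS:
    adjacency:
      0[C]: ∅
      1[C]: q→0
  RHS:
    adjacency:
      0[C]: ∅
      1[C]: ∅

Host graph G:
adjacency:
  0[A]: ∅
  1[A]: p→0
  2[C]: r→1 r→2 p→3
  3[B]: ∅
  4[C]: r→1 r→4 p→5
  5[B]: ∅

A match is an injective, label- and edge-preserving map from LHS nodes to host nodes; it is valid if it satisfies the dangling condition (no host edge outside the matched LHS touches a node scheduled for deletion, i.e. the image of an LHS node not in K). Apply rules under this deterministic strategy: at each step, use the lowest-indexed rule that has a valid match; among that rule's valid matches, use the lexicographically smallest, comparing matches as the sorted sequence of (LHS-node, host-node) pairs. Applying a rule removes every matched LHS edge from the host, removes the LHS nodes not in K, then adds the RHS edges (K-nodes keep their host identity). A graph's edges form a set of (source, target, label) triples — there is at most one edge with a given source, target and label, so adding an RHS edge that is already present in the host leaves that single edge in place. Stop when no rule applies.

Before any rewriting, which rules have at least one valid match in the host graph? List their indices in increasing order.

R0: 2 valid matches — {0↦2, 1↦1, 2↦3}, {0↦4, 1↦1, 2↦5}
R1: no valid match — LHS pattern not found

Answer: [R0]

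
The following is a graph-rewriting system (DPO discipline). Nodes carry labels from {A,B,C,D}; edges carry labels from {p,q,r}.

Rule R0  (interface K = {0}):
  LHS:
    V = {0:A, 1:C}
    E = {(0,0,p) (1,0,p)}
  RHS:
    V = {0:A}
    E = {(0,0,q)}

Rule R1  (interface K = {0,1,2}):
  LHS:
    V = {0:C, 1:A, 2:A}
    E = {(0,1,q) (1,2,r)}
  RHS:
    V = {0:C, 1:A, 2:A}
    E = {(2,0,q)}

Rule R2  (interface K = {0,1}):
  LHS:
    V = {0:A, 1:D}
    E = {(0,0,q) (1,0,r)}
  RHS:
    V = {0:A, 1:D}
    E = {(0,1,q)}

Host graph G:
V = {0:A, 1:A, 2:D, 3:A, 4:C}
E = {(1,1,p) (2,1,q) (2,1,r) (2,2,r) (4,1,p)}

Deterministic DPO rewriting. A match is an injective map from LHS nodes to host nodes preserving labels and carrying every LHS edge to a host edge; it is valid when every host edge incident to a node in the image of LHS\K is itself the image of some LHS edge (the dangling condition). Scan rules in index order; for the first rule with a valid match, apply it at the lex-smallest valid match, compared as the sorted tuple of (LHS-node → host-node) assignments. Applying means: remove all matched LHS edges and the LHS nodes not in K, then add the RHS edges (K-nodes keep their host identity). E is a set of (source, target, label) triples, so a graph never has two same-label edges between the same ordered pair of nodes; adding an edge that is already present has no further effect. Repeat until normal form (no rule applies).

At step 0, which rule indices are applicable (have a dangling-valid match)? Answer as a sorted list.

Answer: [R0]

Steps:
R0: 1 valid match — {0↦1, 1↦4}
R1: no valid match — LHS pattern not found
R2: no valid match — LHS pattern not found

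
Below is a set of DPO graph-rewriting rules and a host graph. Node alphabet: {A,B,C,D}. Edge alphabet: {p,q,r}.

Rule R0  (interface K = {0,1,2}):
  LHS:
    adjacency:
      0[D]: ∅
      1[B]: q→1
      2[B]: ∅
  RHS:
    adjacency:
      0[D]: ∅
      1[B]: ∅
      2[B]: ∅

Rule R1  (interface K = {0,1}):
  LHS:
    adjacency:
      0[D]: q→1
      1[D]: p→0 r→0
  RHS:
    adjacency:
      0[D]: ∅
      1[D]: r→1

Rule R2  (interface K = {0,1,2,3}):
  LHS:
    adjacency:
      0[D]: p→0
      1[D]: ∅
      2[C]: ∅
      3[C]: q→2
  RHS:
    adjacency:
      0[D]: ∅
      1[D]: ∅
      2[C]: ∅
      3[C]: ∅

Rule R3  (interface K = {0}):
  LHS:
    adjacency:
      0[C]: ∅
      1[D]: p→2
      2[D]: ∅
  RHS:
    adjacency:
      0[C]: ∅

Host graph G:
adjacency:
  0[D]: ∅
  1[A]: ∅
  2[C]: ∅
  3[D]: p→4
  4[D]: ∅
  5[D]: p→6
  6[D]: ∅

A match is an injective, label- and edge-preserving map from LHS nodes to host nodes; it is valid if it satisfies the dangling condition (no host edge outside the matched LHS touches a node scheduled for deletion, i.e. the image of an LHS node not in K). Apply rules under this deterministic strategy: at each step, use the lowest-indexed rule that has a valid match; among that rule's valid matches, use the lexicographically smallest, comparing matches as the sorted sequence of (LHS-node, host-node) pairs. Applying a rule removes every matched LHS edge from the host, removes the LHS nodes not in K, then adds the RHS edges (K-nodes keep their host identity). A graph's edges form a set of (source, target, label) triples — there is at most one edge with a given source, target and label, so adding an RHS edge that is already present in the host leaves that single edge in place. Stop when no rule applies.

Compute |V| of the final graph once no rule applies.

Answer: 3

Derivation:
start.  V:7 E:2  edges: 3-p->4 5-p->6
1. fire R3 via {0↦2, 1↦3, 2↦4}  →  V:5 E:1  edges: 5-p->6
2. fire R3 via {0↦2, 1↦5, 2↦6}  →  V:3 E:0  edges: ∅
final graph: no rule applies after step 2
NF nodes: {0:D, 1:A, 2:C}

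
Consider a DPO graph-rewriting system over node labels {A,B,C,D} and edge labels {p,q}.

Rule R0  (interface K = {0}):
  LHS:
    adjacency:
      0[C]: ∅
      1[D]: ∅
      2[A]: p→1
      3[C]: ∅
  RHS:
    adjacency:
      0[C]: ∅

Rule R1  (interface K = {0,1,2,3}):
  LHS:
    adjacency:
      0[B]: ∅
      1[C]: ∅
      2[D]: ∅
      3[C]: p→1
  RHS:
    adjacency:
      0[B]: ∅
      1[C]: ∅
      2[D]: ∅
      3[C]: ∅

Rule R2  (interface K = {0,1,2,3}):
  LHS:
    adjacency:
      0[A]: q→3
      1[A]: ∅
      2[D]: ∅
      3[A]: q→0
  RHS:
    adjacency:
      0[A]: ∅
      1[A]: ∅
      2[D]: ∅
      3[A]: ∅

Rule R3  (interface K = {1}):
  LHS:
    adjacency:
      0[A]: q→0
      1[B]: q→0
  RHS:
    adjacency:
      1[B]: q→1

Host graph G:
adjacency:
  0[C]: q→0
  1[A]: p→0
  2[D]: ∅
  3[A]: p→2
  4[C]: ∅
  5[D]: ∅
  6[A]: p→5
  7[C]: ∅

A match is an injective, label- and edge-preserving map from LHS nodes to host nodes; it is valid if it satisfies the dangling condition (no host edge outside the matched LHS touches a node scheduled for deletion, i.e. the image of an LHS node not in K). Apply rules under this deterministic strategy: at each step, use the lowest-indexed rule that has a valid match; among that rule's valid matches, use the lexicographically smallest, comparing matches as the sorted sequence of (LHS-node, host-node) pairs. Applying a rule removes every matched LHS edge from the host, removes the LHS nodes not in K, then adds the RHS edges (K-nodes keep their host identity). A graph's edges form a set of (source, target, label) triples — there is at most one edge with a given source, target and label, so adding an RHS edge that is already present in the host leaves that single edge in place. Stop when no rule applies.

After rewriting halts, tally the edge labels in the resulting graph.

Answer: p:1 q:1

Steps:
[0] host  ⇒  8 nodes, 4 edges  {0-q->0 1-p->0 3-p->2 6-p->5}
[1] R0 @ {0↦0, 1↦2, 2↦3, 3↦4}  ⇒  5 nodes, 3 edges  {0-q->0 1-p->0 6-p->5}
[2] R0 @ {0↦0, 1↦5, 2↦6, 3↦7}  ⇒  2 nodes, 2 edges  {0-q->0 1-p->0}
final graph: no rule applies after step 2
NF edges: [(0, 0, 'q'), (1, 0, 'p')]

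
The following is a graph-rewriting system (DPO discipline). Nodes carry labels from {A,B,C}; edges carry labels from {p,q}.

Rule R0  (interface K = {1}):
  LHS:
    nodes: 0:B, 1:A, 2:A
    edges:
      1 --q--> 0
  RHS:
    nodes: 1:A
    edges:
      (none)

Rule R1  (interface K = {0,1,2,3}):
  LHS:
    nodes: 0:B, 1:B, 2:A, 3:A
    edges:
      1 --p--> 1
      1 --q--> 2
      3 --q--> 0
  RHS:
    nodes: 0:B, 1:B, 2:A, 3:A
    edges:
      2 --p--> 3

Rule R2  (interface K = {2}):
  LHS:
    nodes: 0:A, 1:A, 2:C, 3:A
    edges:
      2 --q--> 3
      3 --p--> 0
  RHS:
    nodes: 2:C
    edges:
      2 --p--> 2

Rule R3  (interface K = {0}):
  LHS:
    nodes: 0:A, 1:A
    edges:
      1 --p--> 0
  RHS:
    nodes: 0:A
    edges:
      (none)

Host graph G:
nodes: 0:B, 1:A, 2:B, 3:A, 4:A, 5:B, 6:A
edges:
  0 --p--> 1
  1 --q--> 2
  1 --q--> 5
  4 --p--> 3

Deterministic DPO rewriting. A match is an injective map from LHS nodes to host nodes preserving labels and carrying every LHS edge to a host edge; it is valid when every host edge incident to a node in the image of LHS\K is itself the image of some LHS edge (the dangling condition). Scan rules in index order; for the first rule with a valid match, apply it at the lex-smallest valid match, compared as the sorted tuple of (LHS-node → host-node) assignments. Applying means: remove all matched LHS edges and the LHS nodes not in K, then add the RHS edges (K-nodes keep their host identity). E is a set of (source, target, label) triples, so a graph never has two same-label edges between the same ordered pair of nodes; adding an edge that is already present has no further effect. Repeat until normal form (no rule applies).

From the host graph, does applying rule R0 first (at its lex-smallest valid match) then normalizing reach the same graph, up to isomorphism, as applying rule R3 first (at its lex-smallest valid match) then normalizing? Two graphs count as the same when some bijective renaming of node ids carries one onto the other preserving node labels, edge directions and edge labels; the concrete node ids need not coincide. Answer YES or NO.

Answer: YES

Derivation:
branch R0-first: apply at {0↦2, 1↦1, 2↦6} → |E|=3, then 2 more step(s) → NF |V|=2 |E|=1 V={0:B, 1:A} E=0-p->1
branch R3-first: apply at {0↦3, 1↦4} → |E|=3, then 2 more step(s) → NF |V|=2 |E|=1 V={0:B, 1:A} E=0-p->1
graphs isomorphic (equal up to label-preserving node renaming)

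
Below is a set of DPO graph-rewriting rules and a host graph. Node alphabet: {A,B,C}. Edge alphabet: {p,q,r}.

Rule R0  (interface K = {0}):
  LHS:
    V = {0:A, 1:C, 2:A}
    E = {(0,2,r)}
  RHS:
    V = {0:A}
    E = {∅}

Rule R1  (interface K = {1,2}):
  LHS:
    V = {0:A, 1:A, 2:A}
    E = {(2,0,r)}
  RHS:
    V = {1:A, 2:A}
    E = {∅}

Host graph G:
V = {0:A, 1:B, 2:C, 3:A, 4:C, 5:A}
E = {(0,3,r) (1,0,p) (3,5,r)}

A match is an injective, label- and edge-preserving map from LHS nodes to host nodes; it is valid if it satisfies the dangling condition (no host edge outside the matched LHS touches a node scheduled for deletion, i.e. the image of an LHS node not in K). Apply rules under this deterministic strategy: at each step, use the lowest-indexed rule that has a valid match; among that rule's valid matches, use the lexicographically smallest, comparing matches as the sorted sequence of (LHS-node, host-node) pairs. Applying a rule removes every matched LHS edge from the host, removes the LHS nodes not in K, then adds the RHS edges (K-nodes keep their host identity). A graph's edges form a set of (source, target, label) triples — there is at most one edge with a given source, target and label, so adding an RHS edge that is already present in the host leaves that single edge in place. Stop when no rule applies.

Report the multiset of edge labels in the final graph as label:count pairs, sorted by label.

Answer: p:1

Steps:
[0] host  ⇒  6 nodes, 3 edges  {0-r->3 1-p->0 3-r->5}
[1] R0 @ {0↦3, 1↦2, 2↦5}  ⇒  4 nodes, 2 edges  {0-r->3 1-p->0}
[2] R0 @ {0↦0, 1↦4, 2↦3}  ⇒  2 nodes, 1 edges  {1-p->0}
normal form: no rule applies after step 2
NF edges: [(1, 0, 'p')]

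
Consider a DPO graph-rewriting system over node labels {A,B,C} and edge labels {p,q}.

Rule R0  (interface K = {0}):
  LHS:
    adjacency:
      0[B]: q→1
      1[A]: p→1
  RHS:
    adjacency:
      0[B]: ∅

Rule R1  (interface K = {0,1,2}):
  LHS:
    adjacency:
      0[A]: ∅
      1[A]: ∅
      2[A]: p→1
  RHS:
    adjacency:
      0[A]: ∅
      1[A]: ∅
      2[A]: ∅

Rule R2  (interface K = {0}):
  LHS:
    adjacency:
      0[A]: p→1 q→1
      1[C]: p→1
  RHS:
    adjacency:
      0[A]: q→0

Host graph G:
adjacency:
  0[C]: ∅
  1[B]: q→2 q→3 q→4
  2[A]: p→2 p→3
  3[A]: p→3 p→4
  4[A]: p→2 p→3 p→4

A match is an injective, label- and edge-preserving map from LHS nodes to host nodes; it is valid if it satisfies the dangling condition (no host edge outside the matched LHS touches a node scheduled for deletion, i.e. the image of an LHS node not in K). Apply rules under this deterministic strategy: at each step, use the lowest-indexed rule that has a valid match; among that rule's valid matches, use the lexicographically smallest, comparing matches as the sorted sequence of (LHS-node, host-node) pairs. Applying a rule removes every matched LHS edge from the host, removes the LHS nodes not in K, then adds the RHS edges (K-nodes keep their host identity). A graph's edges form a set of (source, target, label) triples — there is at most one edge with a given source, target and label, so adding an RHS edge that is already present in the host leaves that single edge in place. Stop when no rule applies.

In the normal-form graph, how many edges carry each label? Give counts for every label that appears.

initial: |V|=5 |E|=10  E = 1-q->2 1-q->3 1-q->4 2-p->2 2-p->3 3-p->3 3-p->4 4-p->2 4-p->3 4-p->4
step 1: apply R1 at {0↦2, 1↦3, 2↦4}  → |V|=5 |E|=9  E = 1-q->2 1-q->3 1-q->4 2-p->2 2-p->3 3-p->3 3-p->4 4-p->2 4-p->4
step 2: apply R1 at {0↦2, 1↦4, 2↦3}  → |V|=5 |E|=8  E = 1-q->2 1-q->3 1-q->4 2-p->2 2-p->3 3-p->3 4-p->2 4-p->4
step 3: apply R1 at {0↦3, 1↦2, 2↦4}  → |V|=5 |E|=7  E = 1-q->2 1-q->3 1-q->4 2-p->2 2-p->3 3-p->3 4-p->4
step 4: apply R0 at {0↦1, 1↦4}  → |V|=4 |E|=5  E = 1-q->2 1-q->3 2-p->2 2-p->3 3-p->3
normal form: no rule applies after step 4
NF edges: [(1, 2, 'q'), (1, 3, 'q'), (2, 2, 'p'), (2, 3, 'p'), (3, 3, 'p')]

Answer: p:3 q:2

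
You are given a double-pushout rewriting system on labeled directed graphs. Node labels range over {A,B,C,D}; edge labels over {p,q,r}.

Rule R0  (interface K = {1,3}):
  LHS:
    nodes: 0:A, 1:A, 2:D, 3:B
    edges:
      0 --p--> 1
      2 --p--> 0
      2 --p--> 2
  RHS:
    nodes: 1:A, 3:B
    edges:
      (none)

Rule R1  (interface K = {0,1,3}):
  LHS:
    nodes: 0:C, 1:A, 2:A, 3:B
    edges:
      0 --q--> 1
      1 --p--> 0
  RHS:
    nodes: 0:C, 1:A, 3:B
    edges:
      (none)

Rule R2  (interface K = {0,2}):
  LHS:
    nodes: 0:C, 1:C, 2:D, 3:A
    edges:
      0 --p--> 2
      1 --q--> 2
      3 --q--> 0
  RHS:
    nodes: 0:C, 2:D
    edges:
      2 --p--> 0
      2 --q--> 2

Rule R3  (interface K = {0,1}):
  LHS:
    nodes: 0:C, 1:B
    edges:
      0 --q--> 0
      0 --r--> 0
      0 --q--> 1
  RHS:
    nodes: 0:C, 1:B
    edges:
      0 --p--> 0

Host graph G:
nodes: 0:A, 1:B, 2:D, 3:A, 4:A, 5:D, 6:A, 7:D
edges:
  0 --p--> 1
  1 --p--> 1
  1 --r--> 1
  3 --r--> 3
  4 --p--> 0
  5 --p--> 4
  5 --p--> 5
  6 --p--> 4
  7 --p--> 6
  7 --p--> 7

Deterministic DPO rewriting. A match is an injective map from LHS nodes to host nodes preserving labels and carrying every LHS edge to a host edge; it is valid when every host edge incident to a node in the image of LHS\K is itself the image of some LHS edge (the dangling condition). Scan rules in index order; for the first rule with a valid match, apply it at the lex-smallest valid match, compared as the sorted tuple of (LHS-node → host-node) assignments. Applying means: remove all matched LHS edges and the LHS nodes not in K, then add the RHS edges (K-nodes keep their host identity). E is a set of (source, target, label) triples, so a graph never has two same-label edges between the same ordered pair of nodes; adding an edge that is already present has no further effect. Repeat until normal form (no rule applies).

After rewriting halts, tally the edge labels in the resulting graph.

[0] host  ⇒  8 nodes, 10 edges  {0-p->1 1-p->1 1-r->1 3-r->3 4-p->0 5-p->4 5-p->5 6-p->4 7-p->6 7-p->7}
[1] R0 @ {0↦6, 1↦4, 2↦7, 3↦1}  ⇒  6 nodes, 7 edges  {0-p->1 1-p->1 1-r->1 3-r->3 4-p->0 5-p->4 5-p->5}
[2] R0 @ {0↦4, 1↦0, 2↦5, 3↦1}  ⇒  4 nodes, 4 edges  {0-p->1 1-p->1 1-r->1 3-r->3}
normal form: no rule applies after step 2
NF edges: [(0, 1, 'p'), (1, 1, 'p'), (1, 1, 'r'), (3, 3, 'r')]

Answer: p:2 r:2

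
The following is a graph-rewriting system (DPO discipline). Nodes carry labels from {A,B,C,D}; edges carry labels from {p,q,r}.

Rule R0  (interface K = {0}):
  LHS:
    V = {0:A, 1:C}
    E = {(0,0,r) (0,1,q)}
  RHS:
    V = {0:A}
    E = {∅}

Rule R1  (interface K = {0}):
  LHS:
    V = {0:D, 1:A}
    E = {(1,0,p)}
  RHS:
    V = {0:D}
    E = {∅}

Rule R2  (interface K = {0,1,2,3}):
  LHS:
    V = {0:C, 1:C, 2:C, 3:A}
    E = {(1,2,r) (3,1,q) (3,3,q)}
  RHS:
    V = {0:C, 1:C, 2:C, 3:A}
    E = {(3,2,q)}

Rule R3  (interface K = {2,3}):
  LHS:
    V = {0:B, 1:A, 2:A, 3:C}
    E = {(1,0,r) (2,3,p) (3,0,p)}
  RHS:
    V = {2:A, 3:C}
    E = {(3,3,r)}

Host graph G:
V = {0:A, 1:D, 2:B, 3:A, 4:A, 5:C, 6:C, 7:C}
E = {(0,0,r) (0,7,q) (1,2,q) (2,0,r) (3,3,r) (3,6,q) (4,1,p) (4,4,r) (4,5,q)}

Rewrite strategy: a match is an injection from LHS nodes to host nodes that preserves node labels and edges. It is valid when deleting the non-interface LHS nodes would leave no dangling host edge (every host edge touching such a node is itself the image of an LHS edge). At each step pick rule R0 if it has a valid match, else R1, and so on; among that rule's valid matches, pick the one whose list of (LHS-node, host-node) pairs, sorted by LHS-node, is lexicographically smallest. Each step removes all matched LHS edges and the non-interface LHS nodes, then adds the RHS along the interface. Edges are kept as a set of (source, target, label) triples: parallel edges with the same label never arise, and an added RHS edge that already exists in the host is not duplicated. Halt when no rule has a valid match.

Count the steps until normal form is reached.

initial: |V|=8 |E|=9  E = 0-r->0 0-q->7 1-q->2 2-r->0 3-r->3 3-q->6 4-p->1 4-r->4 4-q->5
step 1: apply R0 at {0↦0, 1↦7}  → |V|=7 |E|=7  E = 1-q->2 2-r->0 3-r->3 3-q->6 4-p->1 4-r->4 4-q->5
step 2: apply R0 at {0↦3, 1↦6}  → |V|=6 |E|=5  E = 1-q->2 2-r->0 4-p->1 4-r->4 4-q->5
step 3: apply R0 at {0↦4, 1↦5}  → |V|=5 |E|=3  E = 1-q->2 2-r->0 4-p->1
step 4: apply R1 at {0↦1, 1↦4}  → |V|=4 |E|=2  E = 1-q->2 2-r->0
halt: no rule applies after step 4

Answer: 4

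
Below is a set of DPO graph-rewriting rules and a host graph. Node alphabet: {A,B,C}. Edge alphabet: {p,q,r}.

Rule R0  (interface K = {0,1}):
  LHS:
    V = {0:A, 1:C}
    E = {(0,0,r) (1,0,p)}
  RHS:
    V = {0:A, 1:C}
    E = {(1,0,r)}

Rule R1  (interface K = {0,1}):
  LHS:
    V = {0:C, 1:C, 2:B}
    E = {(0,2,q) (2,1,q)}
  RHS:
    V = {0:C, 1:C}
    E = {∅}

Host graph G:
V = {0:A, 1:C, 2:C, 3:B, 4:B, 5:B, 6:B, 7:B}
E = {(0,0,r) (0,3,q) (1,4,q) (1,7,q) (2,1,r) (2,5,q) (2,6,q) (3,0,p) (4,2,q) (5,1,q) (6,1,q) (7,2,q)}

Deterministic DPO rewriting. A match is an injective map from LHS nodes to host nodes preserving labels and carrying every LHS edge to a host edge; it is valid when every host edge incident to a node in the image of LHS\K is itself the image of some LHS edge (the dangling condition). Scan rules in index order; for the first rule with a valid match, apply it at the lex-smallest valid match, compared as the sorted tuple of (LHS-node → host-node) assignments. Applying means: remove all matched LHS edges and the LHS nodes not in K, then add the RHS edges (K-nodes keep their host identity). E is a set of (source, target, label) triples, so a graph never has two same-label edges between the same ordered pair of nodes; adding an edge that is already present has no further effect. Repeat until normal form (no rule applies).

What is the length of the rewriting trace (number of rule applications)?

initial: |V|=8 |E|=12  E = 0-r->0 0-q->3 1-q->4 1-q->7 2-r->1 2-q->5 2-q->6 3-p->0 4-q->2 5-q->1 6-q->1 7-q->2
step 1: apply R1 at {0↦1, 1↦2, 2↦4}  → |V|=7 |E|=10  E = 0-r->0 0-q->3 1-q->7 2-r->1 2-q->5 2-q->6 3-p->0 5-q->1 6-q->1 7-q->2
step 2: apply R1 at {0↦1, 1↦2, 2↦7}  → |V|=6 |E|=8  E = 0-r->0 0-q->3 2-r->1 2-q->5 2-q->6 3-p->0 5-q->1 6-q->1
step 3: apply R1 at {0↦2, 1↦1, 2↦5}  → |V|=5 |E|=6  E = 0-r->0 0-q->3 2-r->1 2-q->6 3-p->0 6-q->1
step 4: apply R1 at {0↦2, 1↦1, 2↦6}  → |V|=4 |E|=4  E = 0-r->0 0-q->3 2-r->1 3-p->0
normal form: no rule applies after step 4

Answer: 4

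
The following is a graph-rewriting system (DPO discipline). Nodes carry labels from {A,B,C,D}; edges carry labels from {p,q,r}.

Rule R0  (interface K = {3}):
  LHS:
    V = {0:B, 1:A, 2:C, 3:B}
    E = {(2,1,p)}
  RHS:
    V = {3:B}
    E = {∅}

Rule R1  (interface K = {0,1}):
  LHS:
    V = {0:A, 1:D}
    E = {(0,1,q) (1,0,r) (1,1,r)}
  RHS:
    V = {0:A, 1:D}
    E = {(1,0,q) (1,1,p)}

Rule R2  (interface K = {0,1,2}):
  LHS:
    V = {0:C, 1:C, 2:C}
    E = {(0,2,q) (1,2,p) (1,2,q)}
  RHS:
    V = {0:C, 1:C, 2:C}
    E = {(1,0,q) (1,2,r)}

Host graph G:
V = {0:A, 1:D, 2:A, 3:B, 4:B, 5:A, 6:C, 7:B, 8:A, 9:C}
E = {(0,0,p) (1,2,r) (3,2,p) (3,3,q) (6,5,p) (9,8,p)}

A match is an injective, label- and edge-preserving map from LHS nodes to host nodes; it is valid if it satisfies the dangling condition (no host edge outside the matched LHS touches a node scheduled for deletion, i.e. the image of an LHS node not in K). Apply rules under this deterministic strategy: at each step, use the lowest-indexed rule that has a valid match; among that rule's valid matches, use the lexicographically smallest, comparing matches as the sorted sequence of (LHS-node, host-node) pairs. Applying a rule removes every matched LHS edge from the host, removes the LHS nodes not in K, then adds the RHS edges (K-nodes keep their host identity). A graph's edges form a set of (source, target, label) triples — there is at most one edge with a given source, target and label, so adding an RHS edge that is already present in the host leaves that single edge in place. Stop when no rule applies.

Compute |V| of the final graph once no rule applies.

Answer: 4

Derivation:
[0] host  ⇒  10 nodes, 6 edges  {0-p->0 1-r->2 3-p->2 3-q->3 6-p->5 9-p->8}
[1] R0 @ {0↦4, 1↦5, 2↦6, 3↦3}  ⇒  7 nodes, 5 edges  {0-p->0 1-r->2 3-p->2 3-q->3 9-p->8}
[2] R0 @ {0↦7, 1↦8, 2↦9, 3↦3}  ⇒  4 nodes, 4 edges  {0-p->0 1-r->2 3-p->2 3-q->3}
halt: no rule applies after step 2
NF nodes: {0:A, 1:D, 2:A, 3:B}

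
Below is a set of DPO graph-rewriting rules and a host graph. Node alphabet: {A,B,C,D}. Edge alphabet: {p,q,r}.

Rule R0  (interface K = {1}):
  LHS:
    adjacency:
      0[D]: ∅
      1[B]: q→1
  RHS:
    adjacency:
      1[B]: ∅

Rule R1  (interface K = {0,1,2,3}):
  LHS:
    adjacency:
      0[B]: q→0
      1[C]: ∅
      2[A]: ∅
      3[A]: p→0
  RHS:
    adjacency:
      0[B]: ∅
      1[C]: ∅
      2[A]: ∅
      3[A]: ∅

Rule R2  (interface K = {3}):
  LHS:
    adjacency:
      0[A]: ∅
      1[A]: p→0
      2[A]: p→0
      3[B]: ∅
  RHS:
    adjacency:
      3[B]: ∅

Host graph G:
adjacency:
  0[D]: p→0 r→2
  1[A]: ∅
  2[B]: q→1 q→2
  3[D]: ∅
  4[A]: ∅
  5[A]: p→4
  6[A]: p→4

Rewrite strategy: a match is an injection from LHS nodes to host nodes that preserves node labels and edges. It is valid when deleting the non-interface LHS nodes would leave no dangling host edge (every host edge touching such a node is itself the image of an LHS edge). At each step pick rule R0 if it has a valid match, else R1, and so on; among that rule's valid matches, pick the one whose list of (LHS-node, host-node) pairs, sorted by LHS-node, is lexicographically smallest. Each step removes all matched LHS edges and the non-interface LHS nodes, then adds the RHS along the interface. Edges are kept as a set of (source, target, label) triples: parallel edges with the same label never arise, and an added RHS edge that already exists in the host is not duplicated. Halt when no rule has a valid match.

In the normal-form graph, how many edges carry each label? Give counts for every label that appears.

Answer: p:1 q:1 r:1

Rewrite trace:
[0] host  ⇒  7 nodes, 6 edges  {0-p->0 0-r->2 2-q->1 2-q->2 5-p->4 6-p->4}
[1] R0 @ {0↦3, 1↦2}  ⇒  6 nodes, 5 edges  {0-p->0 0-r->2 2-q->1 5-p->4 6-p->4}
[2] R2 @ {0↦4, 1↦5, 2↦6, 3↦2}  ⇒  3 nodes, 3 edges  {0-p->0 0-r->2 2-q->1}
final graph: no rule applies after step 2
NF edges: [(0, 0, 'p'), (0, 2, 'r'), (2, 1, 'q')]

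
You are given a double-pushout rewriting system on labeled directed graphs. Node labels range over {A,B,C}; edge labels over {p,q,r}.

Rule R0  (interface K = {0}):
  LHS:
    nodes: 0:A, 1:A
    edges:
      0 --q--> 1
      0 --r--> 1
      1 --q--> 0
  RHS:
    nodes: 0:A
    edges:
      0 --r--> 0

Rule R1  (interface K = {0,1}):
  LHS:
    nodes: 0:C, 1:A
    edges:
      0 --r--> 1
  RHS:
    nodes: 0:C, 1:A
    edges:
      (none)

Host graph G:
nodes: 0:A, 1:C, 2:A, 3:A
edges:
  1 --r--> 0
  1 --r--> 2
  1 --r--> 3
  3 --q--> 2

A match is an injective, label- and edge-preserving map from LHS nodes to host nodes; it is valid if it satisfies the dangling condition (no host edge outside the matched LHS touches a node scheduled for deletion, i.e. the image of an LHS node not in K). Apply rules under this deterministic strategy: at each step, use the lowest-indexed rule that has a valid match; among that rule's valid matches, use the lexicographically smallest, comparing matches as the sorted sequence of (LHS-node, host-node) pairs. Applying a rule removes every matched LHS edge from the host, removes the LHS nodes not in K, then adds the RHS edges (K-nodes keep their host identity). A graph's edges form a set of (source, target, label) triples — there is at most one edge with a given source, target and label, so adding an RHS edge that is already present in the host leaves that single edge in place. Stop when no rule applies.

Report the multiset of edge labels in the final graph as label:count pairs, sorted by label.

Answer: q:1

Derivation:
initial: |V|=4 |E|=4  E = 1-r->0 1-r->2 1-r->3 3-q->2
step 1: apply R1 at {0↦1, 1↦0}  → |V|=4 |E|=3  E = 1-r->2 1-r->3 3-q->2
step 2: apply R1 at {0↦1, 1↦2}  → |V|=4 |E|=2  E = 1-r->3 3-q->2
step 3: apply R1 at {0↦1, 1↦3}  → |V|=4 |E|=1  E = 3-q->2
final graph: no rule applies after step 3
NF edges: [(3, 2, 'q')]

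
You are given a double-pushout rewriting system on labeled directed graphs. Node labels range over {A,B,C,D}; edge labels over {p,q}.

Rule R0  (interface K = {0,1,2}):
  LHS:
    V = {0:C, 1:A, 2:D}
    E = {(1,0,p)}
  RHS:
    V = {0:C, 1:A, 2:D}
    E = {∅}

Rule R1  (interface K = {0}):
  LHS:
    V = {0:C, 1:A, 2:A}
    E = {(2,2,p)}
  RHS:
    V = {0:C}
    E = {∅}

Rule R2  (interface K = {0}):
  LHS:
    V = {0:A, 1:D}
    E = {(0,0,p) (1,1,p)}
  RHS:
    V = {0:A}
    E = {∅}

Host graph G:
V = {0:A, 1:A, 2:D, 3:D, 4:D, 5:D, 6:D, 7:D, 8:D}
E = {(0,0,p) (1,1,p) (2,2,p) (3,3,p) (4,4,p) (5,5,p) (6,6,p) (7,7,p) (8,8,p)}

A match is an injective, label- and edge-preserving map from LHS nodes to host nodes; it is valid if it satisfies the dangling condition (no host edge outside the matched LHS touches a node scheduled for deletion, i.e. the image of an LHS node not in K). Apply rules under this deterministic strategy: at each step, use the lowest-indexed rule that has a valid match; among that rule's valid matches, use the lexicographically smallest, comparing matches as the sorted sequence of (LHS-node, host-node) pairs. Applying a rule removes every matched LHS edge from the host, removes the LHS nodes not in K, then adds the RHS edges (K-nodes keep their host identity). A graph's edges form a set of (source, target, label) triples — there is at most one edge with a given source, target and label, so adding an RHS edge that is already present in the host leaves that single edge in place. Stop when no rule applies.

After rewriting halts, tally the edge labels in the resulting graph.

initial: |V|=9 |E|=9  E = 0-p->0 1-p->1 2-p->2 3-p->3 4-p->4 5-p->5 6-p->6 7-p->7 8-p->8
step 1: apply R2 at {0↦0, 1↦2}  → |V|=8 |E|=7  E = 1-p->1 3-p->3 4-p->4 5-p->5 6-p->6 7-p->7 8-p->8
step 2: apply R2 at {0↦1, 1↦3}  → |V|=7 |E|=5  E = 4-p->4 5-p->5 6-p->6 7-p->7 8-p->8
normal form: no rule applies after step 2
NF edges: [(4, 4, 'p'), (5, 5, 'p'), (6, 6, 'p'), (7, 7, 'p'), (8, 8, 'p')]

Answer: p:5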